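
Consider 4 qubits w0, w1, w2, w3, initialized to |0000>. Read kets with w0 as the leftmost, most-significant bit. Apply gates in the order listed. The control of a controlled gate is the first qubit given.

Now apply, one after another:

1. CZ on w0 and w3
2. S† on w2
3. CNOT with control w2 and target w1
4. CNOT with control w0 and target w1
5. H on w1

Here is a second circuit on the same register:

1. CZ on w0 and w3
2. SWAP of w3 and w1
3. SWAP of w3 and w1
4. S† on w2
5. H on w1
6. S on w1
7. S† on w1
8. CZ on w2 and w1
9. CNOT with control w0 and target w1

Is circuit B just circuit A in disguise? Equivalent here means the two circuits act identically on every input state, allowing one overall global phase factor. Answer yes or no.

No: there is an input state on which the two circuits produce genuinely different outputs (not merely differing by a phase).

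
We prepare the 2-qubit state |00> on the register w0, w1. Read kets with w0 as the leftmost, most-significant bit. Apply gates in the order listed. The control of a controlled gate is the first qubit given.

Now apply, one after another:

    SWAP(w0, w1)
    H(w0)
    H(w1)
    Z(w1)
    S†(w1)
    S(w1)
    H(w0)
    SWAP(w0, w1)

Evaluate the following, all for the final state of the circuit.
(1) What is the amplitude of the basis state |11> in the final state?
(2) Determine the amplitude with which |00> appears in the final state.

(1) |11> carries amplitude 0 in the final state.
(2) The final state's coefficient on |00> equals sqrt(2)/2.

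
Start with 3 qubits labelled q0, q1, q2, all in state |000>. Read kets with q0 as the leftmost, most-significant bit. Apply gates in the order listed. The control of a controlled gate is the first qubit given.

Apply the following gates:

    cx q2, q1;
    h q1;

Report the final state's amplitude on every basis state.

After the circuit, the state carries amplitude sqrt(2)/2 on |000>, sqrt(2)/2 on |010>, and 0 on every other basis state.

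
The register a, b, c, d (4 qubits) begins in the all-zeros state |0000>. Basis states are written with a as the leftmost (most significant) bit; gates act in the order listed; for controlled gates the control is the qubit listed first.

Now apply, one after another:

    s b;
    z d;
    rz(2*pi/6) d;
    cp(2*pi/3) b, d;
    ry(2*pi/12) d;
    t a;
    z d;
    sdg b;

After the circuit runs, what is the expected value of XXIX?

The expectation value of XXIX is 0.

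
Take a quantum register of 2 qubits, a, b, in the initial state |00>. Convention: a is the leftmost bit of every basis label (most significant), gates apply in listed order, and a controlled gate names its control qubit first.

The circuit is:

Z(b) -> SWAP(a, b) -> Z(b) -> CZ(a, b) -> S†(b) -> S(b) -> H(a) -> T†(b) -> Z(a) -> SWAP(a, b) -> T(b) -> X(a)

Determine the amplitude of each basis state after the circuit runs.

The resulting statevector has amplitude 0 on |00>, 0 on |01>, sqrt(2)/2 on |10>, -sqrt(2)*exp(I*pi/4)/2 on |11>.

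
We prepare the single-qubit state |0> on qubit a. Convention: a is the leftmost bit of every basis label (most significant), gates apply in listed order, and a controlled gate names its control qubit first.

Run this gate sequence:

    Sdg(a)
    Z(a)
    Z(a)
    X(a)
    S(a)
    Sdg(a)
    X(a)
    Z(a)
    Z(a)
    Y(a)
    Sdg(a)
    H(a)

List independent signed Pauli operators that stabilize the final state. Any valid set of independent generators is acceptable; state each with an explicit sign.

The final state is stabilized by the group generated by -X; other independent generating sets are equally valid.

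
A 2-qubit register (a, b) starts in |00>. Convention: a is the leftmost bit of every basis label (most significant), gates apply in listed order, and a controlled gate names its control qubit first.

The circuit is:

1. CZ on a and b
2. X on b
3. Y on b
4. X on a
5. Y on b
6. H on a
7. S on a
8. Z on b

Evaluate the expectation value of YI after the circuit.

The observable YI averages to -1.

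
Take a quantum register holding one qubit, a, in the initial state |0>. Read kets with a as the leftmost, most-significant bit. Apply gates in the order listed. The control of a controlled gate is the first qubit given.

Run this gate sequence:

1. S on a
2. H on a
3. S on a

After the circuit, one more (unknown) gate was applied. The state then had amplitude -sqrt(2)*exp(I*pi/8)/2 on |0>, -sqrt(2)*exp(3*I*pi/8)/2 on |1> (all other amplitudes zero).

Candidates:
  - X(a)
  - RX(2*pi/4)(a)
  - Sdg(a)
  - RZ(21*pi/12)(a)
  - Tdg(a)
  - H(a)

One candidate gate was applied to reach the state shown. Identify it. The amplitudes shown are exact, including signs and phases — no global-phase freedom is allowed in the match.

The applied gate was RZ(21*pi/12)(a).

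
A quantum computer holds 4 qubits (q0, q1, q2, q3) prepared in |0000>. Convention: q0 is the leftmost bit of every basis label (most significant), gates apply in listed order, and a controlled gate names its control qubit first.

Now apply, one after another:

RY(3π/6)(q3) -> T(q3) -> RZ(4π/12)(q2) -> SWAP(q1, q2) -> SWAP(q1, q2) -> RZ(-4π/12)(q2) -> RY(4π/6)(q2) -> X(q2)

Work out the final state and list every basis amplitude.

The final amplitudes are sqrt(6)/4 on |0000>, sqrt(6)*exp(I*pi/4)/4 on |0001>, sqrt(2)/4 on |0010>, sqrt(2)*exp(I*pi/4)/4 on |0011>, and 0 on every other basis state. Key observation: steps 3-6 multiply out to the identity, so the circuit reduces to the remaining gates.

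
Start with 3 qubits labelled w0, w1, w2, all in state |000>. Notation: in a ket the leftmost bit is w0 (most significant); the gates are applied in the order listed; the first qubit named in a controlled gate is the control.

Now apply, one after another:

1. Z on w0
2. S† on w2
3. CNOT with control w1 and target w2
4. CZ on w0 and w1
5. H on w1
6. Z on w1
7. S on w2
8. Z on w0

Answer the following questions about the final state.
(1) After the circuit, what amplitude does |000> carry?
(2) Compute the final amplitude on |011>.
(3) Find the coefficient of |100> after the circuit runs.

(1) The amplitude on |000> is sqrt(2)/2.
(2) The final state's coefficient on |011> equals 0.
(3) The amplitude on |100> is 0.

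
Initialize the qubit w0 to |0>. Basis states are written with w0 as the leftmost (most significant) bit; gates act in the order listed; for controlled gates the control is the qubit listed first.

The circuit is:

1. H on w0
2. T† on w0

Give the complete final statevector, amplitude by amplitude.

The final amplitudes are sqrt(2)/2 on |0>, -sqrt(2)*exp(3*I*pi/4)/2 on |1>.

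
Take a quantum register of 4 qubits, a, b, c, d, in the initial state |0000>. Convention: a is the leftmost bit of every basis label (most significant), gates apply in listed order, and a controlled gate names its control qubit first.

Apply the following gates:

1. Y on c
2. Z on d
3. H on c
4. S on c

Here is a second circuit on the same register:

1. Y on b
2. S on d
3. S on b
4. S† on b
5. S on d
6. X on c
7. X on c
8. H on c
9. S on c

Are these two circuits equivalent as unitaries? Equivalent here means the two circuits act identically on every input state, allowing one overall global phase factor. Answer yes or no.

No: there is an input state on which the two circuits produce genuinely different outputs (not merely differing by a phase).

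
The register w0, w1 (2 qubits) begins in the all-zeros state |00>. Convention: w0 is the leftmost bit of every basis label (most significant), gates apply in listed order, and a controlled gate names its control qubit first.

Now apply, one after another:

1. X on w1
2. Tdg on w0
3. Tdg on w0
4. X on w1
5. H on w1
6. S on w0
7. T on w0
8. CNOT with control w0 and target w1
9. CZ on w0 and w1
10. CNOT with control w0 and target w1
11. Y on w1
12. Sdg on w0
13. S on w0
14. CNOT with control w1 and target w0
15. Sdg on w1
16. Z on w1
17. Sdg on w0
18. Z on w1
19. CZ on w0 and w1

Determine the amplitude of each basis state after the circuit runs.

After the circuit, the state carries amplitude -sqrt(2)*I/2 on |00>, 0 on |01>, 0 on |10>, sqrt(2)*I/2 on |11>.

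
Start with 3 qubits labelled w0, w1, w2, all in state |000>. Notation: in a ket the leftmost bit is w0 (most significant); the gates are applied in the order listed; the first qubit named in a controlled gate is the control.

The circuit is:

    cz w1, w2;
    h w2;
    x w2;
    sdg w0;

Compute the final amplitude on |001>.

The amplitude on |001> is sqrt(2)/2.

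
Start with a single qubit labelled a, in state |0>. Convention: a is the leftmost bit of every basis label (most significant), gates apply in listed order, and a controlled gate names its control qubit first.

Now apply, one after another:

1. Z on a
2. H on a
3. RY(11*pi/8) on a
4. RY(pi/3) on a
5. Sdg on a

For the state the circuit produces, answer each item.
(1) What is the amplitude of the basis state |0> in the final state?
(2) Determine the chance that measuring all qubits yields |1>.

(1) The amplitude on |0> is -sin(19*pi/48).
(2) The probability of measuring |1> is -sqrt(sqrt(2) + 2)/8 - sqrt(6 - 3*sqrt(2))/8 + 1/2.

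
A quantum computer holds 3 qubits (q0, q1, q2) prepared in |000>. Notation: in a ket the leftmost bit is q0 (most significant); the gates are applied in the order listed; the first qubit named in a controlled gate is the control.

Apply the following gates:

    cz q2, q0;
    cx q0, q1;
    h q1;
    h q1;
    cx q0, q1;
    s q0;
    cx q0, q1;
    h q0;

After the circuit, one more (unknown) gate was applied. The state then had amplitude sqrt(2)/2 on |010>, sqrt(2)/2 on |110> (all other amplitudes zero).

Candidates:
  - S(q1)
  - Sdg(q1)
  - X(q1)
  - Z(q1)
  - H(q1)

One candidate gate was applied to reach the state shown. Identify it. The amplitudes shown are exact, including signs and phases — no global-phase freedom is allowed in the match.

The unique candidate consistent with the amplitudes is X(q1). Key observation: steps 2-5 multiply out to the identity, so the circuit reduces to the remaining gates.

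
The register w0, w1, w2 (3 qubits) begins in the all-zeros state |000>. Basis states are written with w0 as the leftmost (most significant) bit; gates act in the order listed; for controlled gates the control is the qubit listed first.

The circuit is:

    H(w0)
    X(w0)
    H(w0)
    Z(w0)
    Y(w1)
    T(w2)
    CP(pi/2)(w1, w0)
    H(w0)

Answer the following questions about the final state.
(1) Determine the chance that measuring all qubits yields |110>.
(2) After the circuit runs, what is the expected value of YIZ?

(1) A full measurement returns |110> with probability 1/2.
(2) The observable YIZ averages to 0.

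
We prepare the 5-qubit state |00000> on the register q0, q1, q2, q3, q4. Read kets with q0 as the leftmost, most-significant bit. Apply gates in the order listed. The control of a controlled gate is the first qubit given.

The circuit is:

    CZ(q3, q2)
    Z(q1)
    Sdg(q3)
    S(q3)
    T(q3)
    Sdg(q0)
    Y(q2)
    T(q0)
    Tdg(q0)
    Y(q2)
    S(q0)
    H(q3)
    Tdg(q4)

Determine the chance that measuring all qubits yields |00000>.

A full measurement returns |00000> with probability 1/2.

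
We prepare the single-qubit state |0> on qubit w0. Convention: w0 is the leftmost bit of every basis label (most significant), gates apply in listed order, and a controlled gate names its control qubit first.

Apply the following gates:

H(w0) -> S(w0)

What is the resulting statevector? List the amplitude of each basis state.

The resulting statevector has amplitude sqrt(2)/2 on |0>, sqrt(2)*I/2 on |1>.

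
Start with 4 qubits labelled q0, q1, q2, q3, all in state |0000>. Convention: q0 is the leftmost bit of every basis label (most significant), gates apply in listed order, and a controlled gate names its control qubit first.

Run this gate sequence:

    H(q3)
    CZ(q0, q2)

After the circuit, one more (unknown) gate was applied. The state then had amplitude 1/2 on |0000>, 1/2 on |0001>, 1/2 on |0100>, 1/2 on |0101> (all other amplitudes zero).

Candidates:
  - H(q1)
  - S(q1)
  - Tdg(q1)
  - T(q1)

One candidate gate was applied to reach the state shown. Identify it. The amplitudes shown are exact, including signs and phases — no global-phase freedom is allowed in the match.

It was H(q1) that produced the state shown.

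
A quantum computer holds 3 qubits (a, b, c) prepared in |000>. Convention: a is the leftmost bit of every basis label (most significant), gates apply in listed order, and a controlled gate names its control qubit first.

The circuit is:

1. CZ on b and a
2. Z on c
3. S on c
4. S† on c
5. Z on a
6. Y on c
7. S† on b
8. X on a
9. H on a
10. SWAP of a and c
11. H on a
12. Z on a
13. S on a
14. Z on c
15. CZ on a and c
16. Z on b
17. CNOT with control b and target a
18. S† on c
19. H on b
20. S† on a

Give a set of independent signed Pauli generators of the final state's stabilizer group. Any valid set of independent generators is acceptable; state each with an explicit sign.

The final state is stabilized by the group generated by +XIZ, +IXI, -ZIY; other independent generating sets are equally valid.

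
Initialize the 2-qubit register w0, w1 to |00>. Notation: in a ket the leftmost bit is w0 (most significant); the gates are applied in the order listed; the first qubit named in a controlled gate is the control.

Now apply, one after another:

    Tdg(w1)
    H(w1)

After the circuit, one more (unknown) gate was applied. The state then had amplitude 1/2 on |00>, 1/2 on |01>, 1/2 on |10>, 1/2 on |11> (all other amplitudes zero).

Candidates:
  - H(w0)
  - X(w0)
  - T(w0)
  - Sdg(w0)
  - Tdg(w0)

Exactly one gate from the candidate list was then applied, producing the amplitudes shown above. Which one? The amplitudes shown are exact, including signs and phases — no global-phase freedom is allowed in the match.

The applied gate was H(w0).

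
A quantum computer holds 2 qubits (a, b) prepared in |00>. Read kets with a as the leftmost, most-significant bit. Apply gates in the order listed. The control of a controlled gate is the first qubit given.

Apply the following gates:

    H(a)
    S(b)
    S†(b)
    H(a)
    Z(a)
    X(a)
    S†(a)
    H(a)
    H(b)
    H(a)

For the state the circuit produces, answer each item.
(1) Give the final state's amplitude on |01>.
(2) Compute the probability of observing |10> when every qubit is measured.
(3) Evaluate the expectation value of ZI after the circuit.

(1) The amplitude on |01> is 0. Key observation: gates 1-4 undo each other exactly, leaving only the rest of the circuit to track.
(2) Outcome |10> occurs with probability 1/2.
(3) In the final state, ZI has expectation -1.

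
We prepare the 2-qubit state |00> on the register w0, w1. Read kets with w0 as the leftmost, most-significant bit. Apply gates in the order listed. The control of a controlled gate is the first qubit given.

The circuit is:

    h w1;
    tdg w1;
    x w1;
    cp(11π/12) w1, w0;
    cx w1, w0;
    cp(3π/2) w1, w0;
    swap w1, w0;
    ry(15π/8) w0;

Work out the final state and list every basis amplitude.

The final amplitudes are sqrt(2)*exp(3*I*pi/4)*cos(pi/16)/2 on |00>, sqrt(2)*I*sin(pi/16)/2 on |01>, -sqrt(2)*exp(3*I*pi/4)*sin(pi/16)/2 on |10>, sqrt(2)*I*cos(pi/16)/2 on |11>.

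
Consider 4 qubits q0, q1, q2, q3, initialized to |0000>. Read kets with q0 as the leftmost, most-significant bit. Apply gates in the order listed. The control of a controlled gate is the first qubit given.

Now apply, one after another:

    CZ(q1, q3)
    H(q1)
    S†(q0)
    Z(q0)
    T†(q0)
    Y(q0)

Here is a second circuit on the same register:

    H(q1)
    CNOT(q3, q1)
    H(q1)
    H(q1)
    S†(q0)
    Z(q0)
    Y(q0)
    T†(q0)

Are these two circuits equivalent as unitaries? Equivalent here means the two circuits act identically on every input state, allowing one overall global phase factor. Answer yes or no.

No — the two circuits implement different unitaries, even allowing a global phase.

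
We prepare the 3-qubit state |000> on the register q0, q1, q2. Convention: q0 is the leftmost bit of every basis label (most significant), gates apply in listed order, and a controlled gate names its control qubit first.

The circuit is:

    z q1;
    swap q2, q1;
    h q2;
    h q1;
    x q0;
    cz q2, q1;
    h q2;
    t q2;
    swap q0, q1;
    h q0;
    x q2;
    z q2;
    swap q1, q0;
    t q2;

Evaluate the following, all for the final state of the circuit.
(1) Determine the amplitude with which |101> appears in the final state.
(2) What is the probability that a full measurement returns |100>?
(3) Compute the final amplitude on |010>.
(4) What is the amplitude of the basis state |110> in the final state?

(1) The amplitude on |101> is -exp(I*pi/4)/2.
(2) A full measurement returns |100> with probability 1/4.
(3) |010> carries amplitude 0 in the final state.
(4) The final state's coefficient on |110> equals -exp(I*pi/4)/2.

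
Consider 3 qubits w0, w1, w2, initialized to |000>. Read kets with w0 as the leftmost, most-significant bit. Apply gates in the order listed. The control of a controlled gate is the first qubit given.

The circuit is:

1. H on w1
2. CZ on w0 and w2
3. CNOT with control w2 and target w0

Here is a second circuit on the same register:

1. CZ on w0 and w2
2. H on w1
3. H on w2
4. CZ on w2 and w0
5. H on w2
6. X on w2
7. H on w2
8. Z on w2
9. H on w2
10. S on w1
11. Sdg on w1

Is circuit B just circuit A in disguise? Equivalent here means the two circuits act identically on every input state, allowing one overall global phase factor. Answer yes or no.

No, they are not equivalent — no single phase factor reconciles the two unitaries.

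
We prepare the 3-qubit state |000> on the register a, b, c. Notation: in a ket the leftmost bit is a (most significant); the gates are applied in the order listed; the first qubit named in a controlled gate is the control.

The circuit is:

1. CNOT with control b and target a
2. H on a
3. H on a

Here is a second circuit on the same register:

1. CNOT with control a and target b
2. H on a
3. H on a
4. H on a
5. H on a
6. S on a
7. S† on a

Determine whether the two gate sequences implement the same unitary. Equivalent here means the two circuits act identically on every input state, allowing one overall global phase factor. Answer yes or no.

No — the two circuits implement different unitaries, even allowing a global phase.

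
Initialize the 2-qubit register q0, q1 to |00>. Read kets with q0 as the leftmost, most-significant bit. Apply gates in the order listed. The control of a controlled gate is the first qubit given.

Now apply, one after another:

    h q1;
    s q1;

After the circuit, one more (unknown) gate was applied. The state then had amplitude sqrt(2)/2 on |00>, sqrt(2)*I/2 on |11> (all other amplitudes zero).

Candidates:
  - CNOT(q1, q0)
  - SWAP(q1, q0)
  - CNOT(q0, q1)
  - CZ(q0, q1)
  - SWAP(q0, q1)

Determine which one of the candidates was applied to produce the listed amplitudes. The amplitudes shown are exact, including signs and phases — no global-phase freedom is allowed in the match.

It was CNOT(q1, q0) that produced the state shown.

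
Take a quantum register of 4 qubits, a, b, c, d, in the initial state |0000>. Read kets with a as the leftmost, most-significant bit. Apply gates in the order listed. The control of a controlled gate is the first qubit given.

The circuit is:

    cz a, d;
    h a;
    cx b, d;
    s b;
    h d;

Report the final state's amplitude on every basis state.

After the circuit, the state carries amplitude 1/2 on |0000>, 1/2 on |0001>, 1/2 on |1000>, 1/2 on |1001>, and 0 on every other basis state.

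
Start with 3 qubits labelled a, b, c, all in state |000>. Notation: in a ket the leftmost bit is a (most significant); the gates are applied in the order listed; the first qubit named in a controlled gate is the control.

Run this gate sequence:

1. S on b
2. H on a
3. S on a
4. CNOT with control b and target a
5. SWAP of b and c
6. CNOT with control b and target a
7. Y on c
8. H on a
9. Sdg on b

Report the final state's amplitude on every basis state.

After the circuit, the state carries amplitude -1/2 + I/2 on |001>, 1/2 + I/2 on |101>, and 0 on every other basis state.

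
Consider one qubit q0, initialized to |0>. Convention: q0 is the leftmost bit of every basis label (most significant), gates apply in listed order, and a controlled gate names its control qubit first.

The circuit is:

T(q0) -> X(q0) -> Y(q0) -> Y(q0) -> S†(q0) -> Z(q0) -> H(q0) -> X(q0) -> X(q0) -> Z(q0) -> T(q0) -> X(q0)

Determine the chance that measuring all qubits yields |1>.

A full measurement returns |1> with probability 1/2.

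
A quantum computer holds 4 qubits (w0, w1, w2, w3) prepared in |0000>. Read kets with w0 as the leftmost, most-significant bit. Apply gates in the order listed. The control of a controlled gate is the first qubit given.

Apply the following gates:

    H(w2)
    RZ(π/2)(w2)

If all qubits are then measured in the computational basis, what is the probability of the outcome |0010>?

Outcome |0010> occurs with probability 1/2.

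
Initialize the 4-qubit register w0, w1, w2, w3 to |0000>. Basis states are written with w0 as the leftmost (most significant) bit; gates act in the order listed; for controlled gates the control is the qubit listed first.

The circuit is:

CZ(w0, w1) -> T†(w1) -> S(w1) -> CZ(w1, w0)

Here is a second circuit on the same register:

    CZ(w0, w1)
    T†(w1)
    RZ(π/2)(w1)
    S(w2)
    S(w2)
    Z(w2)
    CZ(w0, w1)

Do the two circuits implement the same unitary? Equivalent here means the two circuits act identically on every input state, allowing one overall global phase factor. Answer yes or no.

Yes, they are equivalent — the unitaries differ by at most a global phase.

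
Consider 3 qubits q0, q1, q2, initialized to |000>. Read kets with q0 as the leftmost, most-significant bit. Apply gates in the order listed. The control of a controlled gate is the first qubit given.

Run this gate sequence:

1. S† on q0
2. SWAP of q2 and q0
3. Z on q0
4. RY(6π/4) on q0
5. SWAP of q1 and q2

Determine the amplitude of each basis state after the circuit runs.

After the circuit, the state carries amplitude -sqrt(2)/2 on |000>, sqrt(2)/2 on |100>, and 0 on every other basis state.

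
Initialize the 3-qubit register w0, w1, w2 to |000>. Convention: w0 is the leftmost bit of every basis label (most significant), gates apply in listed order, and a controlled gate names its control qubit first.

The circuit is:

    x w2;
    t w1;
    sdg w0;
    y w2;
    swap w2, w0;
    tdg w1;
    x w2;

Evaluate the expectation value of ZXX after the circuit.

In the final state, ZXX has expectation 0.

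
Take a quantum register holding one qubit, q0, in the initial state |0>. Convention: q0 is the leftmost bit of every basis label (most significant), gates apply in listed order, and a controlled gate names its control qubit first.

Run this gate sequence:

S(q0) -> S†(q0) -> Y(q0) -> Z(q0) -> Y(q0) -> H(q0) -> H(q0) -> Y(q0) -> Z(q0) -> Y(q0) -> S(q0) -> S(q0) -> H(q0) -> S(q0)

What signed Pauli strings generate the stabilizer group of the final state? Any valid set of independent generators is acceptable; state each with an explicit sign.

The stabilizer group can be generated by +Y, among other valid generating sets.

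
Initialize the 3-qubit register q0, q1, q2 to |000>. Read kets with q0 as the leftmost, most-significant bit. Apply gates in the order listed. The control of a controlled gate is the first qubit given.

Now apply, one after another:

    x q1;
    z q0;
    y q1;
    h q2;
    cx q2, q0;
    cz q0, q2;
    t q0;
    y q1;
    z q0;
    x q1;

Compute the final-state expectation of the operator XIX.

The expectation value of XIX is sqrt(2)/2.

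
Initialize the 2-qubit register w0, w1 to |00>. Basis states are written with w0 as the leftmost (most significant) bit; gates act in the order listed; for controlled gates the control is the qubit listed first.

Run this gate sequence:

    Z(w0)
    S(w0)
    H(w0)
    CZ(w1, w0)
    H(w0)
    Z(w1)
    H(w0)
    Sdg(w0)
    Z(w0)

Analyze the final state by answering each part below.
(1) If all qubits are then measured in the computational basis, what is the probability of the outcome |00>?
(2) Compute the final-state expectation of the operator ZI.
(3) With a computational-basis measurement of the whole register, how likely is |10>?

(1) The probability of measuring |00> is 1/2.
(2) In the final state, ZI has expectation 0.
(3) A full measurement returns |10> with probability 1/2.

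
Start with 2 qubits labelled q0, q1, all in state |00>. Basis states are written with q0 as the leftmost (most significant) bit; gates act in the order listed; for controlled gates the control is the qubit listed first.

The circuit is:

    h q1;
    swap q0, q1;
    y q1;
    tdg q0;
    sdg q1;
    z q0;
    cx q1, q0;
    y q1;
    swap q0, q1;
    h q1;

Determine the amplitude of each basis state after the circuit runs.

The final amplitudes are -I/2 + exp(I*pi/4)/2 on |00>, exp(I*pi/4)/2 + I/2 on |01>, 0 on |10>, 0 on |11>.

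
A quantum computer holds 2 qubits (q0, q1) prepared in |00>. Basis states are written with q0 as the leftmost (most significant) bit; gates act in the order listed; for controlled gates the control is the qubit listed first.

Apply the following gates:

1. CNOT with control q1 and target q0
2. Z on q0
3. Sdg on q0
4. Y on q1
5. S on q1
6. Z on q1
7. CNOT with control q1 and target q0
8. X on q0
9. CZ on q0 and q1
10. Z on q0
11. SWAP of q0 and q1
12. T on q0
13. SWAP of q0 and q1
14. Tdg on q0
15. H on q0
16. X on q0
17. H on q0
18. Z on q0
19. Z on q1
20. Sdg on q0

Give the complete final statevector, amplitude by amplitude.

After the circuit, the state carries amplitude -exp(I*pi/4) on |01>, and 0 on every other basis state. Key observation: the block from step 15 through step 18 cancels to the identity and can be dropped.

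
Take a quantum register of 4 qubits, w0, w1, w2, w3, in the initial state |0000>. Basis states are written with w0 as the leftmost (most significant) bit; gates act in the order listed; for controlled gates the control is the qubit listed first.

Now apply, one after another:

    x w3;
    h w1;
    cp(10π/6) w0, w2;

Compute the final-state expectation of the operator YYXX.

In the final state, YYXX has expectation 0.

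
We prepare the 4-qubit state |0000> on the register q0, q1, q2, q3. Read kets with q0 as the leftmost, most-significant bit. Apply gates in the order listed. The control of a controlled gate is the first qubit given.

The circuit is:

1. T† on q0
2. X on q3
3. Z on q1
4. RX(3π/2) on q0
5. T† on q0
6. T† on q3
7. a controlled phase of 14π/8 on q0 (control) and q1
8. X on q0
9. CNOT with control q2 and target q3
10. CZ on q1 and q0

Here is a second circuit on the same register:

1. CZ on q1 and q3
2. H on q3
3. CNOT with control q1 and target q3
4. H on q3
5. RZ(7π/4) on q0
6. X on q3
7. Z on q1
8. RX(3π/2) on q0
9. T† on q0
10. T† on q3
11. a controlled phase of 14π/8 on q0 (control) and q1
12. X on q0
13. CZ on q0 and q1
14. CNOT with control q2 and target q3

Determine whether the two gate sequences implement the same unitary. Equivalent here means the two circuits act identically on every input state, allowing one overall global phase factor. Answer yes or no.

Yes — the two circuits implement the same unitary up to a global phase.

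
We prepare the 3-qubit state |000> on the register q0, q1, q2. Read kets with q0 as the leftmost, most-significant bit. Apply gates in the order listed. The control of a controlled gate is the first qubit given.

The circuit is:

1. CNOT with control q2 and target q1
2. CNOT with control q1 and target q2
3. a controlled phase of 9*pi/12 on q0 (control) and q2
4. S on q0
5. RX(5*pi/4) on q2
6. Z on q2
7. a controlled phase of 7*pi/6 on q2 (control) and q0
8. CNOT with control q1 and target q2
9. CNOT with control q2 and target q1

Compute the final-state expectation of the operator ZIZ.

The observable ZIZ averages to -sqrt(2)/2.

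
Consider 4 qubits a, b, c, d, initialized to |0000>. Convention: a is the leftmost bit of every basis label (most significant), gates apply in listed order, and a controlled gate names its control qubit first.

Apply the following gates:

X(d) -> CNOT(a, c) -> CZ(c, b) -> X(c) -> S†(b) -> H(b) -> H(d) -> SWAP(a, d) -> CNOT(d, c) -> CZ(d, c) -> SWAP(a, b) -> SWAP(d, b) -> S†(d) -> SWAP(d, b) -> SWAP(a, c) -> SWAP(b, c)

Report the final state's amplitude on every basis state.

The final amplitudes are 1/2 on |1000>, I/2 on |1010>, 1/2 on |1100>, I/2 on |1110>, and 0 on every other basis state.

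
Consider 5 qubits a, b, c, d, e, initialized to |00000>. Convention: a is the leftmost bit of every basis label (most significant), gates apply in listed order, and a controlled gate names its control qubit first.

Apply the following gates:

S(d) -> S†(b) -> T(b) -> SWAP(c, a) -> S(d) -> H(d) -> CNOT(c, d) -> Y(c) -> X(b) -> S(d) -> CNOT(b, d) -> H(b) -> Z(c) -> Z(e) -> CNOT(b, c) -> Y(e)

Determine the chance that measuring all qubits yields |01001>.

A full measurement returns |01001> with probability 1/4.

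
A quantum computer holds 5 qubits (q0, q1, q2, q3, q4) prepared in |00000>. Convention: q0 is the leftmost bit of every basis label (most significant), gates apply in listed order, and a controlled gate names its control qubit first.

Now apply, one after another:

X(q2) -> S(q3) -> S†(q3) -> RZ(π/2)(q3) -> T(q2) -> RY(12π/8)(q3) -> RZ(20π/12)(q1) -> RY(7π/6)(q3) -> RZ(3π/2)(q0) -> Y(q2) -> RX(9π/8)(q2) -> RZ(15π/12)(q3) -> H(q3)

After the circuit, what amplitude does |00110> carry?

|00110> carries amplitude sqrt(2)*exp(-5*I*pi/24)*sin(7*pi/16)/4 - sqrt(6)*exp(-23*I*pi/24)*sin(7*pi/16)/4 in the final state. Key observation: steps 2-3 multiply out to the identity, so the circuit reduces to the remaining gates.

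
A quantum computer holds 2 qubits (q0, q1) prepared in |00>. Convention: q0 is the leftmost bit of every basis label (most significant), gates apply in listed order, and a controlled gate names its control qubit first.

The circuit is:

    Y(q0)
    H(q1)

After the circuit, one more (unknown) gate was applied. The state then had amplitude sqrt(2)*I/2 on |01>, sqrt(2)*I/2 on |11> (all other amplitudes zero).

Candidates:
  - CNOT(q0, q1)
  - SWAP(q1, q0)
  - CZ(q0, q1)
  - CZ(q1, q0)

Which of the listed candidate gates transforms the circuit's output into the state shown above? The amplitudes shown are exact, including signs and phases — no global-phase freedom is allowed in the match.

It was SWAP(q1, q0) that produced the state shown.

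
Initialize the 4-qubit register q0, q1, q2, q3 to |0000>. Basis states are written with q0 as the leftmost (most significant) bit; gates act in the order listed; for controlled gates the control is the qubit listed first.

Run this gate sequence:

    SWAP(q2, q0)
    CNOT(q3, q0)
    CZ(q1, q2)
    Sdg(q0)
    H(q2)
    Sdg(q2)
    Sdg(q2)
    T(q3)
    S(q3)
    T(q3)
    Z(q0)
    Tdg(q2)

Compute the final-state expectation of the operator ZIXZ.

In the final state, ZIXZ has expectation -sqrt(2)/2.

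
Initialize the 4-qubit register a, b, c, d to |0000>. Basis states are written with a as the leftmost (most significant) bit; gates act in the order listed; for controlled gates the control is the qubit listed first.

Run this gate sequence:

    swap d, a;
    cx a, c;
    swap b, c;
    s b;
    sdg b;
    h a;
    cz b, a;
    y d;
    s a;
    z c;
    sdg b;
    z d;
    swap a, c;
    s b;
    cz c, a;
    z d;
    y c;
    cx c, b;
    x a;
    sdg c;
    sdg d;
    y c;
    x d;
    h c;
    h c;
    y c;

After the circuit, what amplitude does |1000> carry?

|1000> carries amplitude sqrt(2)/2 in the final state.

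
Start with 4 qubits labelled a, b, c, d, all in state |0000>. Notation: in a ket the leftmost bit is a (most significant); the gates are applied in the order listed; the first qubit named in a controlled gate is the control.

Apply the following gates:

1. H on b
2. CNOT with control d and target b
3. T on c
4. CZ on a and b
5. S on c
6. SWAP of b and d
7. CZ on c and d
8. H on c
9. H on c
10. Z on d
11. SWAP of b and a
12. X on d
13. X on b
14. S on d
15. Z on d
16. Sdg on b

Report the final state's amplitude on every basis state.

After the circuit, the state carries amplitude sqrt(2)*I/2 on |0100>, -sqrt(2)/2 on |0101>, and 0 on every other basis state.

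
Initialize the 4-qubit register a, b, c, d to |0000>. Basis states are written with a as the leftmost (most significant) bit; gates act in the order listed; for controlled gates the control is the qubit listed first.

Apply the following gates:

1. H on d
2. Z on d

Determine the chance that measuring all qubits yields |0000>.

A full measurement returns |0000> with probability 1/2.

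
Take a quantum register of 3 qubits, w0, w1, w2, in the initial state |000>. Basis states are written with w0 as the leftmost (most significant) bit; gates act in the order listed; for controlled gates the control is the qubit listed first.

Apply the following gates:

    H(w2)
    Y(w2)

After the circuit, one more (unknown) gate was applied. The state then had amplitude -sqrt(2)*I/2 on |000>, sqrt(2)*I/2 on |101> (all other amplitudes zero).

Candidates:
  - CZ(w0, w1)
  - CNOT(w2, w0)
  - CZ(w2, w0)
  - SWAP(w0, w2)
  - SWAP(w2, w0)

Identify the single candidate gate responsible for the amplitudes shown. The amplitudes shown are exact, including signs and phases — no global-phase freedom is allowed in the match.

It was CNOT(w2, w0) that produced the state shown.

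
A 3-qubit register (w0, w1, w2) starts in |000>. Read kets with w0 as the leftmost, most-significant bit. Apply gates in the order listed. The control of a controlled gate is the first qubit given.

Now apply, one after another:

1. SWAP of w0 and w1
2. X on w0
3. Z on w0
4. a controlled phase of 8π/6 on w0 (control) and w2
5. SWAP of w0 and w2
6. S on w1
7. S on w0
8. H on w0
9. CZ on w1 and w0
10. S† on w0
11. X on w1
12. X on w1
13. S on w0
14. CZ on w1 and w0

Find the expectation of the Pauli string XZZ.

In the final state, XZZ has expectation -1. Key observation: gates 9-14 undo each other exactly, leaving only the rest of the circuit to track.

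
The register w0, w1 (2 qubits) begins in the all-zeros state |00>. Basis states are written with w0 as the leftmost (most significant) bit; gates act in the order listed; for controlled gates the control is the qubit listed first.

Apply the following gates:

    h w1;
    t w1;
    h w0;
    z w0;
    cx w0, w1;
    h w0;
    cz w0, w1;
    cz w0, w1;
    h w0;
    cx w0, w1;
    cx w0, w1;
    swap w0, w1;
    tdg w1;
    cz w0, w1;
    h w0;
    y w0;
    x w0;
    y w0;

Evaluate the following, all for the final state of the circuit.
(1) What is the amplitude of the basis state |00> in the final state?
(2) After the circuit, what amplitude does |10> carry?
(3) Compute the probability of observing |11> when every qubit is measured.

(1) |00> carries amplitude sqrt(2)*(-1 + exp(I*pi/4))/4 in the final state.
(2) The final state's coefficient on |10> equals sqrt(2)*(-1 - exp(I*pi/4))/4.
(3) A full measurement returns |11> with probability 1/4 - sqrt(2)/8.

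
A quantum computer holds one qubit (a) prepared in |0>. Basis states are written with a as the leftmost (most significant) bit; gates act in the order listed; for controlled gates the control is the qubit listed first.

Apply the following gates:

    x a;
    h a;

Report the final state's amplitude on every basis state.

The final amplitudes are sqrt(2)/2 on |0>, -sqrt(2)/2 on |1>.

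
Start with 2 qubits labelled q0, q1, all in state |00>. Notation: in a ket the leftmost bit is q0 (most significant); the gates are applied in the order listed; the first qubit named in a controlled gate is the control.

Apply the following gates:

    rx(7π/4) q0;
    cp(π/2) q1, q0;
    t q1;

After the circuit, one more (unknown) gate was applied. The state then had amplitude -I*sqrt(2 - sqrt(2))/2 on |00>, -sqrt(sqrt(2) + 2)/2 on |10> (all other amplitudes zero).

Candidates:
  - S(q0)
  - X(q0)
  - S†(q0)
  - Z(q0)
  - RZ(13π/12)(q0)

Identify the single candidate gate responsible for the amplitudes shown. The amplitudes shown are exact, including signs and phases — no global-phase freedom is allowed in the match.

The applied gate was X(q0).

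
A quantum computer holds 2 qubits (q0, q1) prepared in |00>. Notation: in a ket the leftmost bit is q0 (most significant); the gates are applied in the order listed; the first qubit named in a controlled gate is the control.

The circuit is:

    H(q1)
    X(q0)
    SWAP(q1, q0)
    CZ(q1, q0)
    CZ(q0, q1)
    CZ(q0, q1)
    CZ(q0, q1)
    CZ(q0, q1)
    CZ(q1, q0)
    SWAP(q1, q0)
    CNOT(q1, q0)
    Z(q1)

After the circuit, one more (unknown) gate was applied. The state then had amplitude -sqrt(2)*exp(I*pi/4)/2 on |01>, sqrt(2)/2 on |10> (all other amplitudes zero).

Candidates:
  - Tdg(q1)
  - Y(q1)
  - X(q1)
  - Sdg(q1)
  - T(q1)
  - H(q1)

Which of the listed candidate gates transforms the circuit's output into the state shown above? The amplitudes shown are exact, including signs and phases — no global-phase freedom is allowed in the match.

The applied gate was T(q1). Key observation: steps 3-10 multiply out to the identity, so the circuit reduces to the remaining gates.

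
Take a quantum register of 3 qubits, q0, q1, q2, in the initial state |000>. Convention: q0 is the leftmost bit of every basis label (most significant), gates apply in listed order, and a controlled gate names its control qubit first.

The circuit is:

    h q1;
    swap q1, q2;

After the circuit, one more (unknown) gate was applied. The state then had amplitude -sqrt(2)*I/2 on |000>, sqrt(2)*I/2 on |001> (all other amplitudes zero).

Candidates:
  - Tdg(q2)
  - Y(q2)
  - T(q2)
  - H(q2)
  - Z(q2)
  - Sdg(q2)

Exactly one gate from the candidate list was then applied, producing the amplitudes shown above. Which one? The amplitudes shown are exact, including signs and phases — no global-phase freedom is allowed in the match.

The unique candidate consistent with the amplitudes is Y(q2).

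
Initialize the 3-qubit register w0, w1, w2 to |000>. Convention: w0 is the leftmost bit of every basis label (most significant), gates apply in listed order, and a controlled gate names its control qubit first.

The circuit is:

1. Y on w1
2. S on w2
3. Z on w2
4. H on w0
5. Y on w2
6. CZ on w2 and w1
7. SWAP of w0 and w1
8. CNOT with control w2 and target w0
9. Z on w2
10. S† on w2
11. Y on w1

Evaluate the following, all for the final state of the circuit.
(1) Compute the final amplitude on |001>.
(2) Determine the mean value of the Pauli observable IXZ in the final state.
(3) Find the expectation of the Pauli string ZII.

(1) The amplitude on |001> is sqrt(2)/2.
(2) The observable IXZ averages to 1.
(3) The expectation value of ZII is 1.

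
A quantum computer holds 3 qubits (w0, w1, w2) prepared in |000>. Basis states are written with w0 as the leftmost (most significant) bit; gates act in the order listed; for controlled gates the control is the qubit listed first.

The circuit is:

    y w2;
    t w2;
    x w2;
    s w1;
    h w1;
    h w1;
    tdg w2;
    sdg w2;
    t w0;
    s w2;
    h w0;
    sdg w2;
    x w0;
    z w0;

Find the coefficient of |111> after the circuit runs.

|111> carries amplitude 0 in the final state.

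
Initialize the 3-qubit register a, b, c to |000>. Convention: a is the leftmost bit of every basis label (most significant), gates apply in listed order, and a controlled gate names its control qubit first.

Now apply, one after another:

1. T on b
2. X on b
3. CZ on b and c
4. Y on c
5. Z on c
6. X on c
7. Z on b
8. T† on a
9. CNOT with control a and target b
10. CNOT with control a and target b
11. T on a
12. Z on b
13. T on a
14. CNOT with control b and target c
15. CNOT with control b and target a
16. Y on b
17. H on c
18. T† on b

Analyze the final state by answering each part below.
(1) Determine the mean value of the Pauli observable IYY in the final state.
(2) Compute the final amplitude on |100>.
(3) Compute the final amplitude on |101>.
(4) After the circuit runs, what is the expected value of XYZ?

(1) The observable IYY averages to 0.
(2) The amplitude on |100> is -sqrt(2)/2.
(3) The amplitude on |101> is sqrt(2)/2.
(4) In the final state, XYZ has expectation 0.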